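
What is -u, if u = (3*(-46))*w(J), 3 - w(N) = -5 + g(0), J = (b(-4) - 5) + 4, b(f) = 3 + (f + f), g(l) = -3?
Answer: 1518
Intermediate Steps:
b(f) = 3 + 2*f
J = -6 (J = ((3 + 2*(-4)) - 5) + 4 = ((3 - 8) - 5) + 4 = (-5 - 5) + 4 = -10 + 4 = -6)
w(N) = 11 (w(N) = 3 - (-5 - 3) = 3 - 1*(-8) = 3 + 8 = 11)
u = -1518 (u = (3*(-46))*11 = -138*11 = -1518)
-u = -1*(-1518) = 1518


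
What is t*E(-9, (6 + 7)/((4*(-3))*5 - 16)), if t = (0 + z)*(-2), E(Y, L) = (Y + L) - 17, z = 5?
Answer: 9945/38 ≈ 261.71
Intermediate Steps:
E(Y, L) = -17 + L + Y (E(Y, L) = (L + Y) - 17 = -17 + L + Y)
t = -10 (t = (0 + 5)*(-2) = 5*(-2) = -10)
t*E(-9, (6 + 7)/((4*(-3))*5 - 16)) = -10*(-17 + (6 + 7)/((4*(-3))*5 - 16) - 9) = -10*(-17 + 13/(-12*5 - 16) - 9) = -10*(-17 + 13/(-60 - 16) - 9) = -10*(-17 + 13/(-76) - 9) = -10*(-17 + 13*(-1/76) - 9) = -10*(-17 - 13/76 - 9) = -10*(-1989/76) = 9945/38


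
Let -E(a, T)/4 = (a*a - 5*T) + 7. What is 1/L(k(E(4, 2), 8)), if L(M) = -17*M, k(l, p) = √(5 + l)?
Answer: I*√47/799 ≈ 0.0085803*I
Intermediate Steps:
E(a, T) = -28 - 4*a² + 20*T (E(a, T) = -4*((a*a - 5*T) + 7) = -4*((a² - 5*T) + 7) = -4*(7 + a² - 5*T) = -28 - 4*a² + 20*T)
1/L(k(E(4, 2), 8)) = 1/(-17*√(5 + (-28 - 4*4² + 20*2))) = 1/(-17*√(5 + (-28 - 4*16 + 40))) = 1/(-17*√(5 + (-28 - 64 + 40))) = 1/(-17*√(5 - 52)) = 1/(-17*I*√47) = I*√47/799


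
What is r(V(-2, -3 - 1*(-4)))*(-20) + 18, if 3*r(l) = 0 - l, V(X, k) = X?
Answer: 14/3 ≈ 4.6667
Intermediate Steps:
r(l) = -l/3 (r(l) = (0 - l)/3 = (-l)/3 = -l/3)
r(V(-2, -3 - 1*(-4)))*(-20) + 18 = -⅓*(-2)*(-20) + 18 = (⅔)*(-20) + 18 = -40/3 + 18 = 14/3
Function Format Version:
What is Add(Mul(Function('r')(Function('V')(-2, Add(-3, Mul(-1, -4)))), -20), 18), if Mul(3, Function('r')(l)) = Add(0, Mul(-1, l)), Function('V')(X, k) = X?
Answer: Rational(14, 3) ≈ 4.6667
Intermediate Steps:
Function('r')(l) = Mul(Rational(-1, 3), l) (Function('r')(l) = Mul(Rational(1, 3), Add(0, Mul(-1, l))) = Mul(Rational(1, 3), Mul(-1, l)) = Mul(Rational(-1, 3), l))
Add(Mul(Function('r')(Function('V')(-2, Add(-3, Mul(-1, -4)))), -20), 18) = Add(Mul(Mul(Rational(-1, 3), -2), -20), 18) = Add(Mul(Rational(2, 3), -20), 18) = Add(Rational(-40, 3), 18) = Rational(14, 3)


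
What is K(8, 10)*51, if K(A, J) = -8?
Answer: -408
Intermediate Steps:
K(8, 10)*51 = -8*51 = -408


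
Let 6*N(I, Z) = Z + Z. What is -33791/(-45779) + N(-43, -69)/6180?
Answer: 207775463/282914220 ≈ 0.73441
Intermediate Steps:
N(I, Z) = Z/3 (N(I, Z) = (Z + Z)/6 = (2*Z)/6 = Z/3)
-33791/(-45779) + N(-43, -69)/6180 = -33791/(-45779) + ((⅓)*(-69))/6180 = -33791*(-1/45779) - 23*1/6180 = 33791/45779 - 23/6180 = 207775463/282914220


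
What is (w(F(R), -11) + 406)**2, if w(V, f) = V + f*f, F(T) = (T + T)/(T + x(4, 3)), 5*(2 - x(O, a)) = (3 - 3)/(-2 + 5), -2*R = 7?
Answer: 2544025/9 ≈ 2.8267e+5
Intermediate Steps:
R = -7/2 (R = -1/2*7 = -7/2 ≈ -3.5000)
x(O, a) = 2 (x(O, a) = 2 - (3 - 3)/(5*(-2 + 5)) = 2 - 0/3 = 2 - 1/5*0 = 2 + 0 = 2)
F(T) = 2*T/(2 + T) (F(T) = (T + T)/(T + 2) = (2*T)/(2 + T) = 2*T/(2 + T))
w(V, f) = V + f**2
(w(F(R), -11) + 406)**2 = ((2*(-7/2)/(2 - 7/2) + (-11)**2) + 406)**2 = ((2*(-7/2)/(-3/2) + 121) + 406)**2 = ((2*(-7/2)*(-2/3) + 121) + 406)**2 = ((14/3 + 121) + 406)**2 = (377/3 + 406)**2 = (1595/3)**2 = 2544025/9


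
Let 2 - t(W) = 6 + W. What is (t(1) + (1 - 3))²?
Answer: 49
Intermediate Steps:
t(W) = -4 - W (t(W) = 2 - (6 + W) = 2 + (-6 - W) = -4 - W)
(t(1) + (1 - 3))² = ((-4 - 1*1) + (1 - 3))² = ((-4 - 1) - 2)² = (-5 - 2)² = (-7)² = 49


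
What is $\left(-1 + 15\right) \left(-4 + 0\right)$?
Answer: $-56$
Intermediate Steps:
$\left(-1 + 15\right) \left(-4 + 0\right) = 14 \left(-4\right) = -56$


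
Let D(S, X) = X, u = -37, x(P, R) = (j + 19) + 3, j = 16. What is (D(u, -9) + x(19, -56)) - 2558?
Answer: -2529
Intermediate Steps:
x(P, R) = 38 (x(P, R) = (16 + 19) + 3 = 35 + 3 = 38)
(D(u, -9) + x(19, -56)) - 2558 = (-9 + 38) - 2558 = 29 - 2558 = -2529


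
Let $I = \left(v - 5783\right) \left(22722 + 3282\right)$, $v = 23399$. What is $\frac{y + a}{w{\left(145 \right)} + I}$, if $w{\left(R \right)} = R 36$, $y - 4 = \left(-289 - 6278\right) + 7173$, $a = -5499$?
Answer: $- \frac{4889}{458091684} \approx -1.0673 \cdot 10^{-5}$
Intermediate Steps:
$y = 610$ ($y = 4 + \left(\left(-289 - 6278\right) + 7173\right) = 4 + \left(-6567 + 7173\right) = 4 + 606 = 610$)
$w{\left(R \right)} = 36 R$
$I = 458086464$ ($I = \left(23399 - 5783\right) \left(22722 + 3282\right) = 17616 \cdot 26004 = 458086464$)
$\frac{y + a}{w{\left(145 \right)} + I} = \frac{610 - 5499}{36 \cdot 145 + 458086464} = - \frac{4889}{5220 + 458086464} = - \frac{4889}{458091684}$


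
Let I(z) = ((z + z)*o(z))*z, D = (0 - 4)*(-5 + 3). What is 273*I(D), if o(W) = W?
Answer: 279552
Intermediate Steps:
D = 8 (D = -4*(-2) = 8)
I(z) = 2*z³ (I(z) = ((z + z)*z)*z = ((2*z)*z)*z = (2*z²)*z = 2*z³)
273*I(D) = 273*(2*8³) = 273*(2*512) = 273*1024 = 279552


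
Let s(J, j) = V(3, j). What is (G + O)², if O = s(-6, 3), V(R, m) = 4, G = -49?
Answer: 2025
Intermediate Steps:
s(J, j) = 4
O = 4
(G + O)² = (-49 + 4)² = (-45)² = 2025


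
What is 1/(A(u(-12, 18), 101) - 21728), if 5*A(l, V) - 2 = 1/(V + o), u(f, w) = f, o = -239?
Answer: -138/2998409 ≈ -4.6024e-5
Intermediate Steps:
A(l, V) = ⅖ + 1/(5*(-239 + V)) (A(l, V) = ⅖ + 1/(5*(V - 239)) = ⅖ + 1/(5*(-239 + V)))
1/(A(u(-12, 18), 101) - 21728) = 1/((-477 + 2*101)/(5*(-239 + 101)) - 21728) = 1/((⅕)*(-477 + 202)/(-138) - 21728) = 1/((⅕)*(-1/138)*(-275) - 21728) = 1/(55/138 - 21728) = 1/(-2998409/138) = -138/2998409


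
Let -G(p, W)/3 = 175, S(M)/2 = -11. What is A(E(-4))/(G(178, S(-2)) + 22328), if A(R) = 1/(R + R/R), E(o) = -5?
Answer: -1/87212 ≈ -1.1466e-5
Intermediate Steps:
S(M) = -22 (S(M) = 2*(-11) = -22)
G(p, W) = -525 (G(p, W) = -3*175 = -525)
A(R) = 1/(1 + R) (A(R) = 1/(R + 1) = 1/(1 + R))
A(E(-4))/(G(178, S(-2)) + 22328) = 1/((1 - 5)*(-525 + 22328)) = 1/(-4*21803) = -¼*1/21803 = -1/87212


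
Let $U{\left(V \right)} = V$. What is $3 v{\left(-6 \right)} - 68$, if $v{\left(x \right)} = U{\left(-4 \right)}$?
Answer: $-80$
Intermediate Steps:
$v{\left(x \right)} = -4$
$3 v{\left(-6 \right)} - 68 = 3 \left(-4\right) - 68 = -12 - 68 = -80$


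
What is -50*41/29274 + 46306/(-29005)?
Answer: -17256367/10354785 ≈ -1.6665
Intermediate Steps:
-50*41/29274 + 46306/(-29005) = -2050*1/29274 + 46306*(-1/29005) = -25/357 - 46306/29005 = -17256367/10354785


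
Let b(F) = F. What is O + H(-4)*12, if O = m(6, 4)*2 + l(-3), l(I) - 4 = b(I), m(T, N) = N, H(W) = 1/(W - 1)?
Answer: 33/5 ≈ 6.6000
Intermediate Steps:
H(W) = 1/(-1 + W)
l(I) = 4 + I
O = 9 (O = 4*2 + (4 - 3) = 8 + 1 = 9)
O + H(-4)*12 = 9 + 12/(-1 - 4) = 9 + 12/(-5) = 9 - 1/5*12 = 9 - 12/5 = 33/5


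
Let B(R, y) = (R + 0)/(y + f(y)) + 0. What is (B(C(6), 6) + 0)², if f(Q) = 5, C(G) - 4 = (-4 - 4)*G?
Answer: 16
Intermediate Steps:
C(G) = 4 - 8*G (C(G) = 4 + (-4 - 4)*G = 4 - 8*G)
B(R, y) = R/(5 + y) (B(R, y) = (R + 0)/(y + 5) + 0 = R/(5 + y) + 0 = R/(5 + y))
(B(C(6), 6) + 0)² = ((4 - 8*6)/(5 + 6) + 0)² = ((4 - 48)/11 + 0)² = (-44*1/11 + 0)² = (-4 + 0)² = (-4)² = 16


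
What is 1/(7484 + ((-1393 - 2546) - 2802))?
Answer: 1/743 ≈ 0.0013459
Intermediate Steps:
1/(7484 + ((-1393 - 2546) - 2802)) = 1/(7484 + (-3939 - 2802)) = 1/(7484 - 6741) = 1/743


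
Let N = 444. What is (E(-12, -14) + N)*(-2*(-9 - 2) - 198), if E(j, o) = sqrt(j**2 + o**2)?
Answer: -78144 - 352*sqrt(85) ≈ -81389.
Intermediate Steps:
(E(-12, -14) + N)*(-2*(-9 - 2) - 198) = (sqrt((-12)**2 + (-14)**2) + 444)*(-2*(-9 - 2) - 198) = (sqrt(144 + 196) + 444)*(-2*(-11) - 198) = (sqrt(340) + 444)*(22 - 198) = (2*sqrt(85) + 444)*(-176) = (444 + 2*sqrt(85))*(-176) = -78144 - 352*sqrt(85)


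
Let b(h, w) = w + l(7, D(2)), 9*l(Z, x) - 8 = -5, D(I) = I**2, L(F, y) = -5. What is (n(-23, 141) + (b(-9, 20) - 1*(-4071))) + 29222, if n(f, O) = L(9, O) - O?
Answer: 99502/3 ≈ 33167.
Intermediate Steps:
l(Z, x) = 1/3 (l(Z, x) = 8/9 + (1/9)*(-5) = 8/9 - 5/9 = 1/3)
b(h, w) = 1/3 + w (b(h, w) = w + 1/3 = 1/3 + w)
n(f, O) = -5 - O
(n(-23, 141) + (b(-9, 20) - 1*(-4071))) + 29222 = ((-5 - 1*141) + ((1/3 + 20) - 1*(-4071))) + 29222 = ((-5 - 141) + (61/3 + 4071)) + 29222 = (-146 + 12274/3) + 29222 = 11836/3 + 29222 = 99502/3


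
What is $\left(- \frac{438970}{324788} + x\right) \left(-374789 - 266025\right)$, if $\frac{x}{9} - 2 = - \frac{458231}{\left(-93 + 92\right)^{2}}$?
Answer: $\frac{214583931339558233}{81197} \approx 2.6428 \cdot 10^{12}$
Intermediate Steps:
$x = -4124061$ ($x = 18 + 9 \left(- \frac{458231}{\left(-93 + 92\right)^{2}}\right) = 18 + 9 \left(- \frac{458231}{\left(-1\right)^{2}}\right) = 18 + 9 \left(- \frac{458231}{1}\right) = 18 + 9 \left(\left(-458231\right) 1\right) = 18 + 9 \left(-458231\right) = 18 - 4124079 = -4124061$)
$\left(- \frac{438970}{324788} + x\right) \left(-374789 - 266025\right) = \left(- \frac{438970}{324788} - 4124061\right) \left(-374789 - 266025\right) = \left(\left(-438970\right) \frac{1}{324788} - 4124061\right) \left(-640814\right) = \left(- \frac{219485}{162394} - 4124061\right) \left(-640814\right) = \left(- \frac{669722981519}{162394}\right) \left(-640814\right) = \frac{214583931339558233}{81197}$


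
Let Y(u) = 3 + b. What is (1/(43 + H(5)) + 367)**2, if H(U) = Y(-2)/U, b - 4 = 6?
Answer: 7002509761/51984 ≈ 1.3471e+5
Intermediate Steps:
b = 10 (b = 4 + 6 = 10)
Y(u) = 13 (Y(u) = 3 + 10 = 13)
H(U) = 13/U
(1/(43 + H(5)) + 367)**2 = (1/(43 + 13/5) + 367)**2 = (1/(228/5) + 367)**2 = (5/228 + 367)**2 = (83681/228)**2 = 7002509761/51984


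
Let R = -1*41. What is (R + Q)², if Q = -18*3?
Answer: 9025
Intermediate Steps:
R = -41
Q = -54
(R + Q)² = (-41 - 54)² = (-95)² = 9025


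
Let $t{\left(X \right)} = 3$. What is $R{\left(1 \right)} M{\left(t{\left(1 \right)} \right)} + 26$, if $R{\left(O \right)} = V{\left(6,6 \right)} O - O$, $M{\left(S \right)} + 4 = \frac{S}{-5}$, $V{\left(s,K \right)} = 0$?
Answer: $\frac{153}{5} \approx 30.6$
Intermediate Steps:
$M{\left(S \right)} = -4 - \frac{S}{5}$ ($M{\left(S \right)} = -4 + \frac{S}{-5} = -4 + S \left(- \frac{1}{5}\right) = -4 - \frac{S}{5}$)
$R{\left(O \right)} = - O$ ($R{\left(O \right)} = 0 O - O = 0 - O = - O$)
$R{\left(1 \right)} M{\left(t{\left(1 \right)} \right)} + 26 = \left(-1\right) 1 \left(-4 - \frac{3}{5}\right) + 26 = - (-4 - \frac{3}{5}) + 26 = \left(-1\right) \left(- \frac{23}{5}\right) + 26 = \frac{23}{5} + 26 = \frac{153}{5}$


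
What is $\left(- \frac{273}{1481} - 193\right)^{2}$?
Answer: $\frac{81856643236}{2193361} \approx 37320.0$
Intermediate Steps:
$\left(- \frac{273}{1481} - 193\right)^{2} = \left(- \frac{286106}{1481}\right)^{2} = \frac{81856643236}{2193361}$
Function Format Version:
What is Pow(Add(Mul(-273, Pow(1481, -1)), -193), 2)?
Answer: Rational(81856643236, 2193361) ≈ 37320.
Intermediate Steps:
Pow(Add(Mul(-273, Pow(1481, -1)), -193), 2) = Pow(Add(Mul(-273, Rational(1, 1481)), -193), 2) = Pow(Add(Rational(-273, 1481), -193), 2) = Pow(Rational(-286106, 1481), 2) = Rational(81856643236, 2193361)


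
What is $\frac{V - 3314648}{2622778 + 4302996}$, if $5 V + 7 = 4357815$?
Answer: $- \frac{6107716}{17314435} \approx -0.35275$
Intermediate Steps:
$V = \frac{4357808}{5}$ ($V = - \frac{7}{5} + \frac{1}{5} \cdot 4357815 = - \frac{7}{5} + 871563 = \frac{4357808}{5} \approx 8.7156 \cdot 10^{5}$)
$\frac{V - 3314648}{2622778 + 4302996} = \frac{\frac{4357808}{5} - 3314648}{2622778 + 4302996} = - \frac{12215432}{5 \cdot 6925774} = \left(- \frac{12215432}{5}\right) \frac{1}{6925774} = - \frac{6107716}{17314435}$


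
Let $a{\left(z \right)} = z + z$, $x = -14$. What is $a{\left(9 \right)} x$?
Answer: $-252$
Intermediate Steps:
$a{\left(z \right)} = 2 z$
$a{\left(9 \right)} x = 2 \cdot 9 \left(-14\right) = 18 \left(-14\right) = -252$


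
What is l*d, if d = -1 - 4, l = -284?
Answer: 1420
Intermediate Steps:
d = -5
l*d = -284*(-5) = 1420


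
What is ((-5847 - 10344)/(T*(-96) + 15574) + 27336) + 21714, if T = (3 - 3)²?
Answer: 763888509/15574 ≈ 49049.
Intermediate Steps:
T = 0 (T = 0² = 0)
((-5847 - 10344)/(T*(-96) + 15574) + 27336) + 21714 = ((-5847 - 10344)/(0*(-96) + 15574) + 27336) + 21714 = (-16191/(0 + 15574) + 27336) + 21714 = (-16191/15574 + 27336) + 21714 = 425714673/15574 + 21714 = 763888509/15574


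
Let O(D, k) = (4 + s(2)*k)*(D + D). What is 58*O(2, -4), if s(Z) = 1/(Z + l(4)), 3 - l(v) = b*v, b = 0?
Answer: 3712/5 ≈ 742.40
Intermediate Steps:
l(v) = 3 (l(v) = 3 - 0*v = 3 - 1*0 = 3 + 0 = 3)
s(Z) = 1/(3 + Z) (s(Z) = 1/(Z + 3) = 1/(3 + Z))
O(D, k) = 2*D*(4 + k/5) (O(D, k) = (4 + k/(3 + 2))*(D + D) = (4 + k/5)*(2*D) = 2*D*(4 + k/5))
58*O(2, -4) = 58*((⅖)*2*(20 - 4)) = 58*((⅖)*2*16) = 58*(64/5) = 3712/5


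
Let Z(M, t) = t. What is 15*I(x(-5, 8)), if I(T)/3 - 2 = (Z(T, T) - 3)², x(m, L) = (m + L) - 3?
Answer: 495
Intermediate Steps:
x(m, L) = -3 + L + m (x(m, L) = (L + m) - 3 = -3 + L + m)
I(T) = 6 + 3*(-3 + T)² (I(T) = 6 + 3*(T - 3)² = 6 + 3*(-3 + T)²)
15*I(x(-5, 8)) = 15*(6 + 3*(-3 + (-3 + 8 - 5))²) = 15*(6 + 3*(-3 + 0)²) = 15*(6 + 3*(-3)²) = 15*(6 + 3*9) = 15*(6 + 27) = 15*33 = 495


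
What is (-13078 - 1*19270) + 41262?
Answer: 8914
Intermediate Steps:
(-13078 - 1*19270) + 41262 = (-13078 - 19270) + 41262 = -32348 + 41262 = 8914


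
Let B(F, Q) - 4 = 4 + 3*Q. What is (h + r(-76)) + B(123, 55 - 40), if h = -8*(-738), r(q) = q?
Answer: 5881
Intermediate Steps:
h = 5904
B(F, Q) = 8 + 3*Q (B(F, Q) = 4 + (4 + 3*Q) = 8 + 3*Q)
(h + r(-76)) + B(123, 55 - 40) = (5904 - 76) + (8 + 3*(55 - 40)) = 5828 + (8 + 3*15) = 5828 + (8 + 45) = 5828 + 53 = 5881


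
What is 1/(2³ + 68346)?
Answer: 1/68354 ≈ 1.4630e-5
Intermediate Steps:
1/(2³ + 68346) = 1/(8 + 68346) = 1/68354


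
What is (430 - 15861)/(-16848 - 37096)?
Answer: 15431/53944 ≈ 0.28606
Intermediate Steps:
(430 - 15861)/(-16848 - 37096) = -15431/(-53944) = -15431*(-1/53944) = 15431/53944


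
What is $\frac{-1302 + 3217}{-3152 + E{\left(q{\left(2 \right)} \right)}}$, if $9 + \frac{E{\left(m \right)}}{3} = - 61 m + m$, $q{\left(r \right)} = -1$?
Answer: $- \frac{1915}{2999} \approx -0.63855$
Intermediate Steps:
$E{\left(m \right)} = -27 - 180 m$ ($E{\left(m \right)} = -27 + 3 \left(- 61 m + m\right) = -27 + 3 \left(- 60 m\right) = -27 - 180 m$)
$\frac{-1302 + 3217}{-3152 + E{\left(q{\left(2 \right)} \right)}} = \frac{-1302 + 3217}{-3152 - -153} = \frac{1915}{-3152 + \left(-27 + 180\right)} = \frac{1915}{-3152 + 153} = \frac{1915}{-2999} = 1915 \left(- \frac{1}{2999}\right) = - \frac{1915}{2999}$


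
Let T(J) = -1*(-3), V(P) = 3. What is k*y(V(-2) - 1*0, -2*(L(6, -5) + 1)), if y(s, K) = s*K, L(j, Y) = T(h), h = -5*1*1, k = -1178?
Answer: 28272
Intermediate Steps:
h = -5 (h = -5*1 = -5)
T(J) = 3
L(j, Y) = 3
y(s, K) = K*s
k*y(V(-2) - 1*0, -2*(L(6, -5) + 1)) = -1178*(-2*(3 + 1))*(3 - 1*0) = -1178*(-2*4)*(3 + 0) = -(-9424)*3 = -1178*(-24) = 28272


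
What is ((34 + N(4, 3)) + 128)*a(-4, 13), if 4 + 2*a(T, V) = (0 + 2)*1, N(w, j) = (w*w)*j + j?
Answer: -213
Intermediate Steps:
N(w, j) = j + j*w² (N(w, j) = w²*j + j = j*w² + j = j + j*w²)
a(T, V) = -1 (a(T, V) = -2 + ((0 + 2)*1)/2 = -2 + (2*1)/2 = -2 + (½)*2 = -2 + 1 = -1)
((34 + N(4, 3)) + 128)*a(-4, 13) = ((34 + 3*(1 + 4²)) + 128)*(-1) = ((34 + 3*(1 + 16)) + 128)*(-1) = ((34 + 3*17) + 128)*(-1) = ((34 + 51) + 128)*(-1) = (85 + 128)*(-1) = 213*(-1) = -213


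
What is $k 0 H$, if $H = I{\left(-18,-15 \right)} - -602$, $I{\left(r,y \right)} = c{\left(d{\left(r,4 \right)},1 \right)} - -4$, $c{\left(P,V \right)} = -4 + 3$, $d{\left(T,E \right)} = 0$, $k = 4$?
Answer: $0$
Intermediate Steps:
$c{\left(P,V \right)} = -1$
$I{\left(r,y \right)} = 3$ ($I{\left(r,y \right)} = -1 - -4 = -1 + 4 = 3$)
$H = 605$ ($H = 3 - -602 = 3 + \left(-185 + 787\right) = 3 + 602 = 605$)
$k 0 H = 4 \cdot 0 \cdot 605 = 0 \cdot 605 = 0$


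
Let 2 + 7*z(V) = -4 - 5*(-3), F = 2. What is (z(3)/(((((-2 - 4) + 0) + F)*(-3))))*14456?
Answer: 10842/7 ≈ 1548.9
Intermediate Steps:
z(V) = 9/7 (z(V) = -2/7 + (-4 - 5*(-3))/7 = -2/7 + (-4 + 15)/7 = -2/7 + (⅐)*11 = -2/7 + 11/7 = 9/7)
(z(3)/(((((-2 - 4) + 0) + F)*(-3))))*14456 = (9/(7*(((((-2 - 4) + 0) + 2)*(-3)))))*14456 = (9/(7*((((-6 + 0) + 2)*(-3)))))*14456 = (9/(7*(((-6 + 2)*(-3)))))*14456 = (9/(7*((-4*(-3)))))*14456 = ((9/7)/12)*14456 = ((9/7)*(1/12))*14456 = (3/28)*14456 = 10842/7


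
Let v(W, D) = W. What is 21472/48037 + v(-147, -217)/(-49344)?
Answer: 32320479/71828416 ≈ 0.44997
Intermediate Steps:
21472/48037 + v(-147, -217)/(-49344) = 21472/48037 - 147/(-49344) = 21472*(1/48037) - 147*(-1/49344) = 1952/4367 + 49/16448 = 32320479/71828416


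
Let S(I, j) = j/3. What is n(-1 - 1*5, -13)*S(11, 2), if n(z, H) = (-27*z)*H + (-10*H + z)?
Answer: -3964/3 ≈ -1321.3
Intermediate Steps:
S(I, j) = j/3 (S(I, j) = j*(⅓) = j/3)
n(z, H) = z - 10*H - 27*H*z (n(z, H) = -27*H*z + (z - 10*H) = z - 10*H - 27*H*z)
n(-1 - 1*5, -13)*S(11, 2) = ((-1 - 1*5) - 10*(-13) - 27*(-13)*(-1 - 1*5))*((⅓)*2) = ((-1 - 5) + 130 - 27*(-13)*(-1 - 5))*(⅔) = (-6 + 130 - 27*(-13)*(-6))*(⅔) = (-6 + 130 - 2106)*(⅔) = -1982*⅔ = -3964/3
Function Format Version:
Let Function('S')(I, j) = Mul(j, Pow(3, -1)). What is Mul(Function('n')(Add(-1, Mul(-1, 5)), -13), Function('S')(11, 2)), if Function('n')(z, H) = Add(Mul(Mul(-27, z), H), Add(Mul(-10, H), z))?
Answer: Rational(-3964, 3) ≈ -1321.3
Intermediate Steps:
Function('S')(I, j) = Mul(Rational(1, 3), j) (Function('S')(I, j) = Mul(j, Rational(1, 3)) = Mul(Rational(1, 3), j))
Function('n')(z, H) = Add(z, Mul(-10, H), Mul(-27, H, z)) (Function('n')(z, H) = Add(Mul(-27, H, z), Add(z, Mul(-10, H))) = Add(z, Mul(-10, H), Mul(-27, H, z)))
Mul(Function('n')(Add(-1, Mul(-1, 5)), -13), Function('S')(11, 2)) = Mul(Add(Add(-1, Mul(-1, 5)), Mul(-10, -13), Mul(-27, -13, Add(-1, Mul(-1, 5)))), Mul(Rational(1, 3), 2)) = Mul(Add(Add(-1, -5), 130, Mul(-27, -13, Add(-1, -5))), Rational(2, 3)) = Mul(Add(-6, 130, Mul(-27, -13, -6)), Rational(2, 3)) = Mul(Add(-6, 130, -2106), Rational(2, 3)) = Mul(-1982, Rational(2, 3)) = Rational(-3964, 3)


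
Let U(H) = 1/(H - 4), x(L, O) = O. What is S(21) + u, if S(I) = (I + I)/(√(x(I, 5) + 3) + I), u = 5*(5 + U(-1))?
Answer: 11274/433 - 84*√2/433 ≈ 25.763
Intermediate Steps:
U(H) = 1/(-4 + H)
u = 24 (u = 5*(5 + 1/(-4 - 1)) = 5*(5 + 1/(-5)) = 5*(5 - ⅕) = 5*(24/5) = 24)
S(I) = 2*I/(I + 2*√2) (S(I) = (I + I)/(√(5 + 3) + I) = (2*I)/(√8 + I) = (2*I)/(2*√2 + I) = (2*I)/(I + 2*√2) = 2*I/(I + 2*√2))
S(21) + u = 2*21/(21 + 2*√2) + 24 = 42/(21 + 2*√2) + 24 = 24 + 42/(21 + 2*√2)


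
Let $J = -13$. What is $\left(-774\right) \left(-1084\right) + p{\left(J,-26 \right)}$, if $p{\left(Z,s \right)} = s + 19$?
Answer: $839009$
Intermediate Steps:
$p{\left(Z,s \right)} = 19 + s$
$\left(-774\right) \left(-1084\right) + p{\left(J,-26 \right)} = \left(-774\right) \left(-1084\right) + \left(19 - 26\right) = 839016 - 7 = 839009$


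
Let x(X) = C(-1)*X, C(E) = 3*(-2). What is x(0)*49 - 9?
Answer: -9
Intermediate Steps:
C(E) = -6
x(X) = -6*X
x(0)*49 - 9 = -6*0*49 - 9 = 0*49 - 9 = 0 - 9 = -9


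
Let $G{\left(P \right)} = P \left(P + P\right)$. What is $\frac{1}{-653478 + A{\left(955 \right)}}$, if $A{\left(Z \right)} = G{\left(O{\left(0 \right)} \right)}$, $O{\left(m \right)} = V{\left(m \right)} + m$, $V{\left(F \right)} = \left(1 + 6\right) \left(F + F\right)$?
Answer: $- \frac{1}{653478} \approx -1.5303 \cdot 10^{-6}$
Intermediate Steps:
$V{\left(F \right)} = 14 F$ ($V{\left(F \right)} = 7 \cdot 2 F = 14 F$)
$O{\left(m \right)} = 15 m$ ($O{\left(m \right)} = 14 m + m = 15 m$)
$G{\left(P \right)} = 2 P^{2}$ ($G{\left(P \right)} = P 2 P = 2 P^{2}$)
$A{\left(Z \right)} = 0$ ($A{\left(Z \right)} = 2 \left(15 \cdot 0\right)^{2} = 2 \cdot 0^{2} = 2 \cdot 0 = 0$)
$\frac{1}{-653478 + A{\left(955 \right)}} = \frac{1}{-653478 + 0} = \frac{1}{-653478} = - \frac{1}{653478}$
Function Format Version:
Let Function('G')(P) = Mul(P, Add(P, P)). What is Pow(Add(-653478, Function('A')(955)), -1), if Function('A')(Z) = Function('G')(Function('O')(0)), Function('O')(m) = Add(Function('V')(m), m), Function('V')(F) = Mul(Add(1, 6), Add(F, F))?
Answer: Rational(-1, 653478) ≈ -1.5303e-6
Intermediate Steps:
Function('V')(F) = Mul(14, F) (Function('V')(F) = Mul(7, Mul(2, F)) = Mul(14, F))
Function('O')(m) = Mul(15, m) (Function('O')(m) = Add(Mul(14, m), m) = Mul(15, m))
Function('G')(P) = Mul(2, Pow(P, 2)) (Function('G')(P) = Mul(P, Mul(2, P)) = Mul(2, Pow(P, 2)))
Function('A')(Z) = 0 (Function('A')(Z) = Mul(2, Pow(Mul(15, 0), 2)) = Mul(2, Pow(0, 2)) = Mul(2, 0) = 0)
Pow(Add(-653478, Function('A')(955)), -1) = Pow(Add(-653478, 0), -1) = Pow(-653478, -1) = Rational(-1, 653478)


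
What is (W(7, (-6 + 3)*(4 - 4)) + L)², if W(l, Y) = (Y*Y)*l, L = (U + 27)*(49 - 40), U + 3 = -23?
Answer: 81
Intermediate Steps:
U = -26 (U = -3 - 23 = -26)
L = 9 (L = (-26 + 27)*(49 - 40) = 1*9 = 9)
W(l, Y) = l*Y² (W(l, Y) = Y²*l = l*Y²)
(W(7, (-6 + 3)*(4 - 4)) + L)² = (7*((-6 + 3)*(4 - 4))² + 9)² = (7*(-3*0)² + 9)² = (7*0² + 9)² = (7*0 + 9)² = (0 + 9)² = 9² = 81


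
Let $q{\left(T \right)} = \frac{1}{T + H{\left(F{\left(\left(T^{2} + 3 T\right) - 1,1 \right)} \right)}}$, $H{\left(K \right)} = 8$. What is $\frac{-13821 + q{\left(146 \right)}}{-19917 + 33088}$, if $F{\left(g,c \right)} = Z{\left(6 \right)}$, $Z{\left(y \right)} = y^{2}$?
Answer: $- \frac{2128433}{2028334} \approx -1.0494$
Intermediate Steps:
$F{\left(g,c \right)} = 36$ ($F{\left(g,c \right)} = 6^{2} = 36$)
$q{\left(T \right)} = \frac{1}{8 + T}$ ($q{\left(T \right)} = \frac{1}{T + 8} = \frac{1}{8 + T}$)
$\frac{-13821 + q{\left(146 \right)}}{-19917 + 33088} = \frac{-13821 + \frac{1}{8 + 146}}{-19917 + 33088} = \frac{-13821 + \frac{1}{154}}{13171} = \left(-13821 + \frac{1}{154}\right) \frac{1}{13171} = \left(- \frac{2128433}{154}\right) \frac{1}{13171} = - \frac{2128433}{2028334}$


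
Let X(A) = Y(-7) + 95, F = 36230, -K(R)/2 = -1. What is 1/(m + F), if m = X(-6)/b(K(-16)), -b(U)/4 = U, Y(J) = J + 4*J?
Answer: 2/72445 ≈ 2.7607e-5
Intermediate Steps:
K(R) = 2 (K(R) = -2*(-1) = 2)
Y(J) = 5*J
b(U) = -4*U
X(A) = 60 (X(A) = 5*(-7) + 95 = -35 + 95 = 60)
m = -15/2 (m = 60/((-4*2)) = 60/(-8) = 60*(-⅛) = -15/2 ≈ -7.5000)
1/(m + F) = 1/(-15/2 + 36230) = 1/(72445/2) = 2/72445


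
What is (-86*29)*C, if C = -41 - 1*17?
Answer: 144652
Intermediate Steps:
C = -58 (C = -41 - 17 = -58)
(-86*29)*C = -86*29*(-58) = -2494*(-58) = 144652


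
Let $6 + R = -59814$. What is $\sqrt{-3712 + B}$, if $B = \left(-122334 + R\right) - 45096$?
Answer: $i \sqrt{230962} \approx 480.58 i$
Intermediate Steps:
$R = -59820$ ($R = -6 - 59814 = -59820$)
$B = -227250$ ($B = \left(-122334 - 59820\right) - 45096 = -182154 - 45096 = -227250$)
$\sqrt{-3712 + B} = \sqrt{-3712 - 227250} = \sqrt{-230962} = i \sqrt{230962}$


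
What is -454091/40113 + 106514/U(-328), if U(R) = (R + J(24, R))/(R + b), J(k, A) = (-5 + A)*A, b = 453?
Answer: 242312908357/2184072624 ≈ 110.95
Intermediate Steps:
J(k, A) = A*(-5 + A)
U(R) = (R + R*(-5 + R))/(453 + R) (U(R) = (R + R*(-5 + R))/(R + 453) = (R + R*(-5 + R))/(453 + R))
-454091/40113 + 106514/U(-328) = -454091/40113 + 106514/((-328*(-4 - 328)/(453 - 328))) = -454091*1/40113 + 106514/((-328*(-332)/125)) = -454091/40113 + 106514/((-328*1/125*(-332))) = -454091/40113 + 106514/(108896/125) = -454091/40113 + 106514*(125/108896) = -454091/40113 + 6657125/54448 = 242312908357/2184072624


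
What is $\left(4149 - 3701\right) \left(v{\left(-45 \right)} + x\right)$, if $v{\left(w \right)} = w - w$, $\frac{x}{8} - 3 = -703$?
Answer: $-2508800$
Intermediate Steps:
$x = -5600$ ($x = 24 + 8 \left(-703\right) = 24 - 5624 = -5600$)
$v{\left(w \right)} = 0$
$\left(4149 - 3701\right) \left(v{\left(-45 \right)} + x\right) = \left(4149 - 3701\right) \left(0 - 5600\right) = 448 \left(-5600\right) = -2508800$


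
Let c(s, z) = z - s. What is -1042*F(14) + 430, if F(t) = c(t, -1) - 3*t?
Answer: 59824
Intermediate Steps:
F(t) = -1 - 4*t (F(t) = (-1 - t) - 3*t = -1 - 4*t)
-1042*F(14) + 430 = -1042*(-1 - 4*14) + 430 = -1042*(-1 - 56) + 430 = -1042*(-57) + 430 = 59394 + 430 = 59824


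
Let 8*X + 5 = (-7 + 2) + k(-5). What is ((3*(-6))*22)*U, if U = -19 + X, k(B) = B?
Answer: 16533/2 ≈ 8266.5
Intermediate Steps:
X = -15/8 (X = -5/8 + ((-7 + 2) - 5)/8 = -5/8 + (-5 - 5)/8 = -5/8 + (⅛)*(-10) = -5/8 - 5/4 = -15/8 ≈ -1.8750)
U = -167/8 (U = -19 - 15/8 = -167/8 ≈ -20.875)
((3*(-6))*22)*U = ((3*(-6))*22)*(-167/8) = -18*22*(-167/8) = -396*(-167/8) = 16533/2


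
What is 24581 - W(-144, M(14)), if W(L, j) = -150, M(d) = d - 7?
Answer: 24731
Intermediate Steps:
M(d) = -7 + d
24581 - W(-144, M(14)) = 24581 - 1*(-150) = 24581 + 150 = 24731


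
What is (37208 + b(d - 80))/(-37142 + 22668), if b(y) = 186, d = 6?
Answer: -18697/7237 ≈ -2.5835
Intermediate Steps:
(37208 + b(d - 80))/(-37142 + 22668) = (37208 + 186)/(-37142 + 22668) = 37394/(-14474) = 37394*(-1/14474) = -18697/7237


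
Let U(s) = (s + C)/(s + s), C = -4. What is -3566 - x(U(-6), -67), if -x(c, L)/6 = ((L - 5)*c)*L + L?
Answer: 20152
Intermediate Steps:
U(s) = (-4 + s)/(2*s) (U(s) = (s - 4)/(s + s) = (-4 + s)/((2*s)) = (-4 + s)*(1/(2*s)) = (-4 + s)/(2*s))
x(c, L) = -6*L - 6*L*c*(-5 + L) (x(c, L) = -6*(((L - 5)*c)*L + L) = -6*(((-5 + L)*c)*L + L) = -6*((c*(-5 + L))*L + L) = -6*(L*c*(-5 + L) + L) = -6*(L + L*c*(-5 + L)) = -6*L - 6*L*c*(-5 + L))
-3566 - x(U(-6), -67) = -3566 - 6*(-67)*(-1 + 5*((1/2)*(-4 - 6)/(-6)) - 1*(-67)*(1/2)*(-4 - 6)/(-6)) = -3566 - 6*(-67)*(-1 + 5*((1/2)*(-1/6)*(-10)) - 1*(-67)*(1/2)*(-1/6)*(-10)) = -3566 - 6*(-67)*(-1 + 5*(5/6) - 1*(-67)*5/6) = -3566 - 6*(-67)*(-1 + 25/6 + 335/6) = -3566 - 6*(-67)*59 = -3566 - 1*(-23718) = -3566 + 23718 = 20152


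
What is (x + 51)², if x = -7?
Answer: 1936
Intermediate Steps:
(x + 51)² = (-7 + 51)² = 44² = 1936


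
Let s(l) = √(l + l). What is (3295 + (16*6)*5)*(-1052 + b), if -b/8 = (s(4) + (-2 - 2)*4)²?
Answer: -11944100 + 1932800*√2 ≈ -9.2107e+6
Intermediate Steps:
s(l) = √2*√l (s(l) = √(2*l) = √2*√l)
b = -8*(-16 + 2*√2)² (b = -8*(√2*√4 + (-2 - 2)*4)² = -8*(√2*2 - 4*4)² = -8*(2*√2 - 16)² = -8*(-16 + 2*√2)² ≈ -1387.9)
(3295 + (16*6)*5)*(-1052 + b) = (3295 + (16*6)*5)*(-1052 + (-2112 + 512*√2)) = (3295 + 96*5)*(-3164 + 512*√2) = (3295 + 480)*(-3164 + 512*√2) = 3775*(-3164 + 512*√2) = -11944100 + 1932800*√2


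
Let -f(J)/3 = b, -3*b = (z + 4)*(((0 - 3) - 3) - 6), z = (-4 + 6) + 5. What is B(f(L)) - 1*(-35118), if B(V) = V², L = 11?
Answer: 52542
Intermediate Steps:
z = 7 (z = 2 + 5 = 7)
b = 44 (b = -(7 + 4)*(((0 - 3) - 3) - 6)/3 = -11*((-3 - 3) - 6)/3 = -11*(-6 - 6)/3 = -11*(-12)/3 = -⅓*(-132) = 44)
f(J) = -132 (f(J) = -3*44 = -132)
B(f(L)) - 1*(-35118) = (-132)² - 1*(-35118) = 17424 + 35118 = 52542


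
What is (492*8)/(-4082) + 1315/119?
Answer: 2449723/242879 ≈ 10.086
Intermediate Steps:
(492*8)/(-4082) + 1315/119 = 3936*(-1/4082) + 1315*(1/119) = -1968/2041 + 1315/119 = 2449723/242879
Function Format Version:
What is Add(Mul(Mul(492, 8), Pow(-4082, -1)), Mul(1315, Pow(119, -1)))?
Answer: Rational(2449723, 242879) ≈ 10.086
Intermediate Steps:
Add(Mul(Mul(492, 8), Pow(-4082, -1)), Mul(1315, Pow(119, -1))) = Add(Mul(3936, Rational(-1, 4082)), Mul(1315, Rational(1, 119))) = Add(Rational(-1968, 2041), Rational(1315, 119)) = Rational(2449723, 242879)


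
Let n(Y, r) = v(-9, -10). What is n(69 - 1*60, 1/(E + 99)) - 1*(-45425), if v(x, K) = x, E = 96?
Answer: 45416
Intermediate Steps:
n(Y, r) = -9
n(69 - 1*60, 1/(E + 99)) - 1*(-45425) = -9 - 1*(-45425) = -9 + 45425 = 45416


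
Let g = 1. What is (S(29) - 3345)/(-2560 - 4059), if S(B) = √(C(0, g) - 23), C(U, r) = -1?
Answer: 3345/6619 - 2*I*√6/6619 ≈ 0.50536 - 0.00074014*I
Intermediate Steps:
S(B) = 2*I*√6 (S(B) = √(-1 - 23) = √(-24) = 2*I*√6)
(S(29) - 3345)/(-2560 - 4059) = (2*I*√6 - 3345)/(-2560 - 4059) = (-3345 + 2*I*√6)/(-6619) = (-3345 + 2*I*√6)*(-1/6619) = 3345/6619 - 2*I*√6/6619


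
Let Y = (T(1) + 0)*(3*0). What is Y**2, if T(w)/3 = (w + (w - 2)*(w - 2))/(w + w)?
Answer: 0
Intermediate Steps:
T(w) = 3*(w + (-2 + w)**2)/(2*w) (T(w) = 3*((w + (w - 2)*(w - 2))/(w + w)) = 3*((w + (-2 + w)*(-2 + w))/((2*w))) = 3*((w + (-2 + w)**2)*(1/(2*w))) = 3*((w + (-2 + w)**2)/(2*w)) = 3*(w + (-2 + w)**2)/(2*w))
Y = 0 (Y = ((3/2)*(1 + (-2 + 1)**2)/1 + 0)*(3*0) = ((3/2)*1*(1 + (-1)**2) + 0)*0 = ((3/2)*1*(1 + 1) + 0)*0 = ((3/2)*1*2 + 0)*0 = (3 + 0)*0 = 3*0 = 0)
Y**2 = 0**2 = 0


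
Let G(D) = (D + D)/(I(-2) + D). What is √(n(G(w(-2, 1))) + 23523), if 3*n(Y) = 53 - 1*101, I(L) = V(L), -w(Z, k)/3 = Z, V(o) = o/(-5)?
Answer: √23507 ≈ 153.32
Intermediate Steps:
V(o) = -o/5 (V(o) = o*(-⅕) = -o/5)
w(Z, k) = -3*Z
I(L) = -L/5
G(D) = 2*D/(⅖ + D) (G(D) = (D + D)/(-⅕*(-2) + D) = (2*D)/(⅖ + D) = 2*D/(⅖ + D))
n(Y) = -16 (n(Y) = (53 - 1*101)/3 = (53 - 101)/3 = (⅓)*(-48) = -16)
√(n(G(w(-2, 1))) + 23523) = √(-16 + 23523) = √23507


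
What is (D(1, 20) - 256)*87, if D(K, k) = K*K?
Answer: -22185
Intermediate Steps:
D(K, k) = K²
(D(1, 20) - 256)*87 = (1² - 256)*87 = (1 - 256)*87 = -255*87 = -22185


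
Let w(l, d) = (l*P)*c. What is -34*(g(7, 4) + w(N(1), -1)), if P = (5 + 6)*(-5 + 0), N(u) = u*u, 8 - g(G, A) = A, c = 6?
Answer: 11084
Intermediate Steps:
g(G, A) = 8 - A
N(u) = u**2
P = -55 (P = 11*(-5) = -55)
w(l, d) = -330*l (w(l, d) = (l*(-55))*6 = -55*l*6 = -330*l)
-34*(g(7, 4) + w(N(1), -1)) = -34*((8 - 1*4) - 330*1**2) = -34*((8 - 4) - 330*1) = -34*(4 - 330) = -34*(-326) = 11084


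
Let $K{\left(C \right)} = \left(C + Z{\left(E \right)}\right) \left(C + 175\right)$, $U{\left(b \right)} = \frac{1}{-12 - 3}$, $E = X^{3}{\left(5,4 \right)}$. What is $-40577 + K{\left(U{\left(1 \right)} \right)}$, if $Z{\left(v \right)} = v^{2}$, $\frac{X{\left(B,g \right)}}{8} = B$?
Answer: $\frac{161218550867551}{225} \approx 7.1653 \cdot 10^{11}$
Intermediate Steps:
$X{\left(B,g \right)} = 8 B$
$E = 64000$ ($E = \left(8 \cdot 5\right)^{3} = 40^{3} = 64000$)
$U{\left(b \right)} = - \frac{1}{15}$ ($U{\left(b \right)} = \frac{1}{-15} = - \frac{1}{15}$)
$K{\left(C \right)} = \left(175 + C\right) \left(4096000000 + C\right)$ ($K{\left(C \right)} = \left(C + 64000^{2}\right) \left(C + 175\right) = \left(C + 4096000000\right) \left(175 + C\right) = \left(4096000000 + C\right) \left(175 + C\right) = \left(175 + C\right) \left(4096000000 + C\right)$)
$-40577 + K{\left(U{\left(1 \right)} \right)} = -40577 + \left(716800000000 + \left(- \frac{1}{15}\right)^{2} + 4096000175 \left(- \frac{1}{15}\right)\right) = -40577 + \left(716800000000 + \frac{1}{225} - \frac{819200035}{3}\right) = -40577 + \frac{161218559997376}{225} = \frac{161218550867551}{225}$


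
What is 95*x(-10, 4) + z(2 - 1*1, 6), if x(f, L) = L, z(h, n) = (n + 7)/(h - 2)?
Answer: 367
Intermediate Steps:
z(h, n) = (7 + n)/(-2 + h)
95*x(-10, 4) + z(2 - 1*1, 6) = 95*4 + (7 + 6)/(-2 + (2 - 1*1)) = 380 + 13/(-2 + (2 - 1)) = 380 + 13/(-2 + 1) = 380 + 13/(-1) = 380 - 1*13 = 380 - 13 = 367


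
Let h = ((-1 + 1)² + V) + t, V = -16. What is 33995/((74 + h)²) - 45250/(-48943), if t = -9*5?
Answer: 128574195/636259 ≈ 202.08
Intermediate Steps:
t = -45 (t = -3*15 = -45)
h = -61 (h = ((-1 + 1)² - 16) - 45 = (0² - 16) - 45 = (0 - 16) - 45 = -16 - 45 = -61)
33995/((74 + h)²) - 45250/(-48943) = 33995/((74 - 61)²) - 45250/(-48943) = 33995/(13²) - 45250*(-1/48943) = 33995/169 + 45250/48943 = 33995*(1/169) + 45250/48943 = 2615/13 + 45250/48943 = 128574195/636259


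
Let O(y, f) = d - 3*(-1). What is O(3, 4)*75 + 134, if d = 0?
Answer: 359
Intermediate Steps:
O(y, f) = 3 (O(y, f) = 0 - 3*(-1) = 0 + 3 = 3)
O(3, 4)*75 + 134 = 3*75 + 134 = 225 + 134 = 359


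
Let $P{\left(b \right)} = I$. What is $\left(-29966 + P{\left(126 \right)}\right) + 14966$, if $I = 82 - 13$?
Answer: $-14931$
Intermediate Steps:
$I = 69$ ($I = 82 - 13 = 69$)
$P{\left(b \right)} = 69$
$\left(-29966 + P{\left(126 \right)}\right) + 14966 = \left(-29966 + 69\right) + 14966 = -29897 + 14966 = -14931$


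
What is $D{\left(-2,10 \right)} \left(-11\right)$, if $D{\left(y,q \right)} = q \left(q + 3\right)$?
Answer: $-1430$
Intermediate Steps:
$D{\left(y,q \right)} = q \left(3 + q\right)$
$D{\left(-2,10 \right)} \left(-11\right) = 10 \left(3 + 10\right) \left(-11\right) = 10 \cdot 13 \left(-11\right) = 130 \left(-11\right) = -1430$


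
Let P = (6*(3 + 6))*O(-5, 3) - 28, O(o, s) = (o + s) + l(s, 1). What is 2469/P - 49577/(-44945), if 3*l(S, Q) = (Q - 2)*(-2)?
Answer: -21202301/898900 ≈ -23.587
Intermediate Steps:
l(S, Q) = 4/3 - 2*Q/3 (l(S, Q) = ((Q - 2)*(-2))/3 = ((-2 + Q)*(-2))/3 = (4 - 2*Q)/3 = 4/3 - 2*Q/3)
O(o, s) = 2/3 + o + s (O(o, s) = (o + s) + (4/3 - 2/3*1) = (o + s) + (4/3 - 2/3) = (o + s) + 2/3 = 2/3 + o + s)
P = -100 (P = (6*(3 + 6))*(2/3 - 5 + 3) - 28 = (6*9)*(-4/3) - 28 = 54*(-4/3) - 28 = -72 - 28 = -100)
2469/P - 49577/(-44945) = 2469/(-100) - 49577/(-44945) = 2469*(-1/100) - 49577*(-1/44945) = -2469/100 + 49577/44945 = -21202301/898900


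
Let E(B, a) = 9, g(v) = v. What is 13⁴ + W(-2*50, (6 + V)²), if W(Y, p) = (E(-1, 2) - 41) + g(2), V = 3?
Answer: 28531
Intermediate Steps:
W(Y, p) = -30 (W(Y, p) = (9 - 41) + 2 = -32 + 2 = -30)
13⁴ + W(-2*50, (6 + V)²) = 13⁴ - 30 = 28561 - 30 = 28531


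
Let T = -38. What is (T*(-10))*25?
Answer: 9500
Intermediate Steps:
(T*(-10))*25 = -38*(-10)*25 = 380*25 = 9500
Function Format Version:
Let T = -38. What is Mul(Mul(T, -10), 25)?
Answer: 9500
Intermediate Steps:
Mul(Mul(T, -10), 25) = Mul(Mul(-38, -10), 25) = Mul(380, 25) = 9500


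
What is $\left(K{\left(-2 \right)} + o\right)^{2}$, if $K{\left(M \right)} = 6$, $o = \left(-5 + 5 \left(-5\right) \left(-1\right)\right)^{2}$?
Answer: $164836$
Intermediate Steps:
$o = 400$ ($o = \left(-5 - -25\right)^{2} = \left(-5 + 25\right)^{2} = 20^{2} = 400$)
$\left(K{\left(-2 \right)} + o\right)^{2} = \left(6 + 400\right)^{2} = 406^{2} = 164836$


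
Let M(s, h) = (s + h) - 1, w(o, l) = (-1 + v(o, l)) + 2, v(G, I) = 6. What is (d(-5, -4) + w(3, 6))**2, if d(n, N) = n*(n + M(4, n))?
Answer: 1764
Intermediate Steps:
w(o, l) = 7 (w(o, l) = (-1 + 6) + 2 = 5 + 2 = 7)
M(s, h) = -1 + h + s (M(s, h) = (h + s) - 1 = -1 + h + s)
d(n, N) = n*(3 + 2*n) (d(n, N) = n*(n + (-1 + n + 4)) = n*(n + (3 + n)) = n*(3 + 2*n))
(d(-5, -4) + w(3, 6))**2 = (-5*(3 + 2*(-5)) + 7)**2 = (-5*(3 - 10) + 7)**2 = (-5*(-7) + 7)**2 = (35 + 7)**2 = 42**2 = 1764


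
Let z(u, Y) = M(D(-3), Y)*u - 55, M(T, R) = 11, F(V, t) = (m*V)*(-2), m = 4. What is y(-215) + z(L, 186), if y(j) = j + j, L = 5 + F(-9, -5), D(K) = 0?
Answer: 362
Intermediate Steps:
F(V, t) = -8*V (F(V, t) = (4*V)*(-2) = -8*V)
L = 77 (L = 5 - 8*(-9) = 5 + 72 = 77)
z(u, Y) = -55 + 11*u (z(u, Y) = 11*u - 55 = -55 + 11*u)
y(j) = 2*j
y(-215) + z(L, 186) = 2*(-215) + (-55 + 11*77) = -430 + (-55 + 847) = -430 + 792 = 362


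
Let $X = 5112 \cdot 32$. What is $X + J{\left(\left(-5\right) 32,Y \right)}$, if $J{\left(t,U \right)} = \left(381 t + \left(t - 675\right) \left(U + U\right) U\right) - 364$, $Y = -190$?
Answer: $-60184740$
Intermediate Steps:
$X = 163584$
$J{\left(t,U \right)} = -364 + 381 t + 2 U^{2} \left(-675 + t\right)$ ($J{\left(t,U \right)} = \left(381 t + \left(-675 + t\right) 2 U U\right) - 364 = \left(381 t + 2 U \left(-675 + t\right) U\right) - 364 = \left(381 t + 2 U^{2} \left(-675 + t\right)\right) - 364 = -364 + 381 t + 2 U^{2} \left(-675 + t\right)$)
$X + J{\left(\left(-5\right) 32,Y \right)} = 163584 + \left(-364 - 1350 \left(-190\right)^{2} + 381 \left(\left(-5\right) 32\right) + 2 \left(\left(-5\right) 32\right) \left(-190\right)^{2}\right) = 163584 + \left(-364 - 48735000 + 381 \left(-160\right) + 2 \left(-160\right) 36100\right) = 163584 - 60348324 = -60184740$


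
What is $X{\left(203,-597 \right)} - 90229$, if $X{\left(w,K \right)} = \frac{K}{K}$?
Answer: $-90228$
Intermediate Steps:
$X{\left(w,K \right)} = 1$
$X{\left(203,-597 \right)} - 90229 = 1 - 90229 = -90228$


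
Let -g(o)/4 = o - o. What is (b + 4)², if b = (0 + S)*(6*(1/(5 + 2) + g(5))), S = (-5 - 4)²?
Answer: 264196/49 ≈ 5391.8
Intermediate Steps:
g(o) = 0 (g(o) = -4*(o - o) = -4*0 = 0)
S = 81 (S = (-9)² = 81)
b = 486/7 (b = (0 + 81)*(6*(1/(5 + 2) + 0)) = 81*(6*(1/7 + 0)) = 81*(6*(⅐ + 0)) = 81*(6*(⅐)) = 81*(6/7) = 486/7 ≈ 69.429)
(b + 4)² = (486/7 + 4)² = (514/7)² = 264196/49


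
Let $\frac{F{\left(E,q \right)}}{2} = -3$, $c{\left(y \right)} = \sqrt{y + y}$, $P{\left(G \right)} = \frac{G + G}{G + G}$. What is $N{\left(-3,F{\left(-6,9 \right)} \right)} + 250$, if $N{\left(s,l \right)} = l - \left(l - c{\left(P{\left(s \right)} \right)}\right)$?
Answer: $250 + \sqrt{2} \approx 251.41$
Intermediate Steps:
$P{\left(G \right)} = 1$ ($P{\left(G \right)} = \frac{2 G}{2 G} = 2 G \frac{1}{2 G} = 1$)
$c{\left(y \right)} = \sqrt{2} \sqrt{y}$ ($c{\left(y \right)} = \sqrt{2 y} = \sqrt{2} \sqrt{y}$)
$F{\left(E,q \right)} = -6$ ($F{\left(E,q \right)} = 2 \left(-3\right) = -6$)
$N{\left(s,l \right)} = \sqrt{2}$ ($N{\left(s,l \right)} = l - \left(l - \sqrt{2} \sqrt{1}\right) = l - \left(l - \sqrt{2} \cdot 1\right) = l - \left(l - \sqrt{2}\right) = \sqrt{2}$)
$N{\left(-3,F{\left(-6,9 \right)} \right)} + 250 = \sqrt{2} + 250 = 250 + \sqrt{2}$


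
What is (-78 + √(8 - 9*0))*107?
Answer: -8346 + 214*√2 ≈ -8043.4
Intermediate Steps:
(-78 + √(8 - 9*0))*107 = (-78 + √(8 + 0))*107 = (-78 + √8)*107 = (-78 + 2*√2)*107 = -8346 + 214*√2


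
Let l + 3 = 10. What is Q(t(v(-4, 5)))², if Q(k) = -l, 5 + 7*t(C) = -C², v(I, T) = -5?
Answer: 49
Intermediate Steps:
l = 7 (l = -3 + 10 = 7)
t(C) = -5/7 - C²/7 (t(C) = -5/7 + (-C²)/7 = -5/7 - C²/7)
Q(k) = -7 (Q(k) = -1*7 = -7)
Q(t(v(-4, 5)))² = (-7)² = 49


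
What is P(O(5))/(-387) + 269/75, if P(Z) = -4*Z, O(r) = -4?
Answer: 34301/9675 ≈ 3.5453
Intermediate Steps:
P(O(5))/(-387) + 269/75 = -4*(-4)/(-387) + 269/75 = 16*(-1/387) + 269*(1/75) = -16/387 + 269/75 = 34301/9675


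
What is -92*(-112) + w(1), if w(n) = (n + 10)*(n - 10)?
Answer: 10205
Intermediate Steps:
w(n) = (-10 + n)*(10 + n) (w(n) = (10 + n)*(-10 + n) = (-10 + n)*(10 + n))
-92*(-112) + w(1) = -92*(-112) + (-100 + 1**2) = 10304 + (-100 + 1) = 10304 - 99 = 10205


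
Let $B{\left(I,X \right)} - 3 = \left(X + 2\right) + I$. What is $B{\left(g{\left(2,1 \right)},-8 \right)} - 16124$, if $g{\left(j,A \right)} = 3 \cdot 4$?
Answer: $-16115$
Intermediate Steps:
$g{\left(j,A \right)} = 12$
$B{\left(I,X \right)} = 5 + I + X$ ($B{\left(I,X \right)} = 3 + \left(\left(X + 2\right) + I\right) = 3 + \left(\left(2 + X\right) + I\right) = 3 + \left(2 + I + X\right) = 5 + I + X$)
$B{\left(g{\left(2,1 \right)},-8 \right)} - 16124 = \left(5 + 12 - 8\right) - 16124 = 9 - 16124 = -16115$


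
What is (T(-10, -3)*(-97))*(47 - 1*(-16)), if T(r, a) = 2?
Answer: -12222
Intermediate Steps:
(T(-10, -3)*(-97))*(47 - 1*(-16)) = (2*(-97))*(47 - 1*(-16)) = -194*(47 + 16) = -194*63 = -12222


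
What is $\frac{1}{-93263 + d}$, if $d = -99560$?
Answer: $- \frac{1}{192823} \approx -5.1861 \cdot 10^{-6}$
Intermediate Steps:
$\frac{1}{-93263 + d} = \frac{1}{-93263 - 99560} = \frac{1}{-192823} = - \frac{1}{192823}$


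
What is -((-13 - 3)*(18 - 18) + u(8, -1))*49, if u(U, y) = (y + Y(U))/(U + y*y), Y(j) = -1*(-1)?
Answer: 0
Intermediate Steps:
Y(j) = 1
u(U, y) = (1 + y)/(U + y²) (u(U, y) = (y + 1)/(U + y*y) = (1 + y)/(U + y²))
-((-13 - 3)*(18 - 18) + u(8, -1))*49 = -((-13 - 3)*(18 - 18) + (1 - 1)/(8 + (-1)²))*49 = -(-16*0 + 0/(8 + 1))*49 = -(0 + 0/9)*49 = -(0 + (⅑)*0)*49 = -(0 + 0)*49 = -0*49 = -1*0 = 0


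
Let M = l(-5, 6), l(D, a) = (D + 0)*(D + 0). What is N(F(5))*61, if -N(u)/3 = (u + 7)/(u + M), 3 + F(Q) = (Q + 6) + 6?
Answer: -1281/13 ≈ -98.538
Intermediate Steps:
l(D, a) = D² (l(D, a) = D*D = D²)
F(Q) = 9 + Q (F(Q) = -3 + ((Q + 6) + 6) = -3 + ((6 + Q) + 6) = -3 + (12 + Q) = 9 + Q)
M = 25 (M = (-5)² = 25)
N(u) = -3*(7 + u)/(25 + u) (N(u) = -3*(u + 7)/(u + 25) = -3*(7 + u)/(25 + u))
N(F(5))*61 = (3*(-7 - (9 + 5))/(25 + (9 + 5)))*61 = (3*(-7 - 1*14)/(25 + 14))*61 = (3*(-7 - 14)/39)*61 = (3*(1/39)*(-21))*61 = -21/13*61 = -1281/13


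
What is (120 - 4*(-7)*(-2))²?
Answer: 4096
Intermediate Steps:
(120 - 4*(-7)*(-2))² = (120 + 28*(-2))² = (120 - 56)² = 64² = 4096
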